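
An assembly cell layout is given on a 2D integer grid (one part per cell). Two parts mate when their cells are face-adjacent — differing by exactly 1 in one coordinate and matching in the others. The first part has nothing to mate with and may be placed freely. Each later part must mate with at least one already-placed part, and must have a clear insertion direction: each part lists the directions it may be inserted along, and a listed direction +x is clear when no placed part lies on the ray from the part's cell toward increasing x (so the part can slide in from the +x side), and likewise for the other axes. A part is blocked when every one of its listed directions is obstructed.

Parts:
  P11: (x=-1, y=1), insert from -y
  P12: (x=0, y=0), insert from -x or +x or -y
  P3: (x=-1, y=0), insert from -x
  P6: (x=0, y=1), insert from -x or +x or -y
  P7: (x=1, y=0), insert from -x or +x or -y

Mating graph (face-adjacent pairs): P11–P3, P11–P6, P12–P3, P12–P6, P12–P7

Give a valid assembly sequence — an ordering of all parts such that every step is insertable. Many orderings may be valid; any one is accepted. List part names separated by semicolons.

1. P7@(1, 0) [-x clear] — {P7}
2. P12@(0, 0) [-x clear] — {P12, P7}
3. P6@(0, 1) [-x clear] — {P12, P6, P7}
4. P11@(-1, 1) [-y clear] — {P11, P12, P6, P7}
5. P3@(-1, 0) [-x clear] — {P11, P12, P3, P6, P7}

P7; P12; P6; P11; P3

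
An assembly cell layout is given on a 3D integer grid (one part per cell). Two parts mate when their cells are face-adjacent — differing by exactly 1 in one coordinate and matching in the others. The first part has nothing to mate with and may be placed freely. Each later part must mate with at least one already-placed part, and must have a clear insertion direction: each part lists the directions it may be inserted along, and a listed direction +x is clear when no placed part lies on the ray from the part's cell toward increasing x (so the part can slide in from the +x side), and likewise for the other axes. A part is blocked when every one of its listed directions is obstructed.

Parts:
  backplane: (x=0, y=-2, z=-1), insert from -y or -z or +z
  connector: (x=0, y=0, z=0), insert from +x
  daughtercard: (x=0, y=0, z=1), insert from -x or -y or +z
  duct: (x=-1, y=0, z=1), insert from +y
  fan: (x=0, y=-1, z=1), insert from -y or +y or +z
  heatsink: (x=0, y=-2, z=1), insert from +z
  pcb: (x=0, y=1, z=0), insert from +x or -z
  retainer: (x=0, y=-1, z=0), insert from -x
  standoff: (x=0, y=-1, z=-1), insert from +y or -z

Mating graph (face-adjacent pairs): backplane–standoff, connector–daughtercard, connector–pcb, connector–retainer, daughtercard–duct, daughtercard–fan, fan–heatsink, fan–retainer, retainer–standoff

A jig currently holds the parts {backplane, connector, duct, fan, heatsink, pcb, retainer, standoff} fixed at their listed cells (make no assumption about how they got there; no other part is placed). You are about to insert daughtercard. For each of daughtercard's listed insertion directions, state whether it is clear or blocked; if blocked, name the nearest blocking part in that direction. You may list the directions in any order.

+z: clear; -x: blocked by duct; -y: blocked by fan

-x: nearest on ray is duct@(-1, 0, 1) ⇒ blocked
-y: nearest on ray is fan@(0, -1, 1) ⇒ blocked
+z: ray from daughtercard(0, 0, 1) has no placed part ⇒ clear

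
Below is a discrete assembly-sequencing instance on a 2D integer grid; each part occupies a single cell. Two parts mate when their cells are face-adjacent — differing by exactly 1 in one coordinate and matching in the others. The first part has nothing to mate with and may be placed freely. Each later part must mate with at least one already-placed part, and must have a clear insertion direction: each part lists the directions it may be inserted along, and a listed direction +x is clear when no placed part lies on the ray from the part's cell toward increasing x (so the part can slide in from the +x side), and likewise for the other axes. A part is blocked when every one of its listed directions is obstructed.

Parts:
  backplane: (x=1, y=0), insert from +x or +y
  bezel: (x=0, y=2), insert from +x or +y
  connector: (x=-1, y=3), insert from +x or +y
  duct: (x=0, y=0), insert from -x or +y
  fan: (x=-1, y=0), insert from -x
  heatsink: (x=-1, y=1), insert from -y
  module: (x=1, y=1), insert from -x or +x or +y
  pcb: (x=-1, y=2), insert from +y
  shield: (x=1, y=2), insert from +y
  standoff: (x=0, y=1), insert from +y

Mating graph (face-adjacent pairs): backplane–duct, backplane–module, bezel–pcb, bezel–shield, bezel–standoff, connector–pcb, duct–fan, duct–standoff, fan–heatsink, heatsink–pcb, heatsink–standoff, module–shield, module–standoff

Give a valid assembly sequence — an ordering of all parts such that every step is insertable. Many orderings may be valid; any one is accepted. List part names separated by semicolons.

standoff; duct; bezel; pcb; backplane; module; connector; heatsink; fan; shield

1. standoff@(0, 1) [+y clear] — {standoff}
2. duct@(0, 0) [-x clear] — {duct, standoff}
3. bezel@(0, 2) [+x clear] — {bezel, duct, standoff}
4. pcb@(-1, 2) [+y clear] — {bezel, duct, pcb, standoff}
5. backplane@(1, 0) [+x clear] — {backplane, bezel, duct, pcb, standoff}
6. module@(1, 1) [+x clear] — {backplane, bezel, duct, module, pcb, standoff}
7. connector@(-1, 3) [+x clear] — {backplane, bezel, connector, duct, module, pcb, standoff}
8. heatsink@(-1, 1) [-y clear] — {backplane, bezel, connector, duct, heatsink, module, pcb, standoff}
9. fan@(-1, 0) [-x clear] — {backplane, bezel, connector, duct, fan, heatsink, module, pcb, standoff}
10. shield@(1, 2) [+y clear] — {backplane, bezel, connector, duct, fan, heatsink, module, pcb, shield, standoff}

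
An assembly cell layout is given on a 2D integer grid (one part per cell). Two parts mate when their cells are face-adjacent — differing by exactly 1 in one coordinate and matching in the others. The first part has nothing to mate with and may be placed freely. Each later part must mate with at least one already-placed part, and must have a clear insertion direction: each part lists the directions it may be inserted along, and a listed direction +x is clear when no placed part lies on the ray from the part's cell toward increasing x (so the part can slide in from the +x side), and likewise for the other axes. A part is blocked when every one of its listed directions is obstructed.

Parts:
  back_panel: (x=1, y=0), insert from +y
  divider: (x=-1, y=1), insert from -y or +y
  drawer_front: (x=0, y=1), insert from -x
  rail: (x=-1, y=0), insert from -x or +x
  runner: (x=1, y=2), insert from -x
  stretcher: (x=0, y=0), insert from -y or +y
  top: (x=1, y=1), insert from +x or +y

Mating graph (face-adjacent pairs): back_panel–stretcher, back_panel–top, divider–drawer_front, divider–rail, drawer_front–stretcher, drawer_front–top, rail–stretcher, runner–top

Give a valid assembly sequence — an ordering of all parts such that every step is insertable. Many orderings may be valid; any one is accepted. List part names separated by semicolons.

1. drawer_front@(0, 1) [-x clear] — {drawer_front}
2. stretcher@(0, 0) [-y clear] — {drawer_front, stretcher}
3. back_panel@(1, 0) [+y clear] — {back_panel, drawer_front, stretcher}
4. top@(1, 1) [+x clear] — {back_panel, drawer_front, stretcher, top}
5. runner@(1, 2) [-x clear] — {back_panel, drawer_front, runner, stretcher, top}
6. rail@(-1, 0) [-x clear] — {back_panel, drawer_front, rail, runner, stretcher, top}
7. divider@(-1, 1) [+y clear] — {back_panel, divider, drawer_front, rail, runner, stretcher, top}

drawer_front; stretcher; back_panel; top; runner; rail; divider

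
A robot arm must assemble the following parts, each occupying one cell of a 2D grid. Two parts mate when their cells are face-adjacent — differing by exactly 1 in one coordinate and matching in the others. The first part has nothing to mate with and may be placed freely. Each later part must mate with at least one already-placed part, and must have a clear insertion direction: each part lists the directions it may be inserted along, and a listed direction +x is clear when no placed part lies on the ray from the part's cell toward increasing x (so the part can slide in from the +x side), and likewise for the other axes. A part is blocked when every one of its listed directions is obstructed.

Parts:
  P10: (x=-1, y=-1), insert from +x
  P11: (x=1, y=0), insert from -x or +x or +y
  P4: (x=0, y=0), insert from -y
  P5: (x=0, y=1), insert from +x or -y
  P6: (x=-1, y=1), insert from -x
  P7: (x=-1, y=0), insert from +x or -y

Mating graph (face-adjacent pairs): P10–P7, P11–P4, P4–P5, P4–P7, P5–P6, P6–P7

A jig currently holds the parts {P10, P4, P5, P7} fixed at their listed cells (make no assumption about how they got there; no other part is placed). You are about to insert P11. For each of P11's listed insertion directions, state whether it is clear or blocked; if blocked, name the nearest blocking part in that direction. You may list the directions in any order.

+x: clear; +y: clear; -x: blocked by P4

-x: nearest on ray is P4@(0, 0) ⇒ blocked
+x: ray from P11(1, 0) has no placed part ⇒ clear
+y: ray from P11(1, 0) has no placed part ⇒ clear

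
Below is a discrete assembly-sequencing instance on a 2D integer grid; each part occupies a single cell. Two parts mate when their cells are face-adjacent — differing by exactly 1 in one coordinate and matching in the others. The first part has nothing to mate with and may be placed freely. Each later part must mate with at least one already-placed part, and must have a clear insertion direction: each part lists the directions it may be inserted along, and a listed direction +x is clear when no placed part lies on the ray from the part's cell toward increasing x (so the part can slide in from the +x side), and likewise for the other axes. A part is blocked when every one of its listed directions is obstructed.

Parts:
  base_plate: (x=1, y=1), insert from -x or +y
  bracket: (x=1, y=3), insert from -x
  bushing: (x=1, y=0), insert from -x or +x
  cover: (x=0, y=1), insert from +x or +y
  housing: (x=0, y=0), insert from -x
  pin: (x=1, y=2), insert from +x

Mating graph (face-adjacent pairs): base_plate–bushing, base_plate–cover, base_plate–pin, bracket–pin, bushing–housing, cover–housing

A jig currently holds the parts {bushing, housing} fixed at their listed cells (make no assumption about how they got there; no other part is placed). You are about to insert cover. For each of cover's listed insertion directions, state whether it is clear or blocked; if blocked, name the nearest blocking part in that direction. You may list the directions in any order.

+x: ray from cover(0, 1) has no placed part ⇒ clear
+y: ray from cover(0, 1) has no placed part ⇒ clear

+x: clear; +y: clear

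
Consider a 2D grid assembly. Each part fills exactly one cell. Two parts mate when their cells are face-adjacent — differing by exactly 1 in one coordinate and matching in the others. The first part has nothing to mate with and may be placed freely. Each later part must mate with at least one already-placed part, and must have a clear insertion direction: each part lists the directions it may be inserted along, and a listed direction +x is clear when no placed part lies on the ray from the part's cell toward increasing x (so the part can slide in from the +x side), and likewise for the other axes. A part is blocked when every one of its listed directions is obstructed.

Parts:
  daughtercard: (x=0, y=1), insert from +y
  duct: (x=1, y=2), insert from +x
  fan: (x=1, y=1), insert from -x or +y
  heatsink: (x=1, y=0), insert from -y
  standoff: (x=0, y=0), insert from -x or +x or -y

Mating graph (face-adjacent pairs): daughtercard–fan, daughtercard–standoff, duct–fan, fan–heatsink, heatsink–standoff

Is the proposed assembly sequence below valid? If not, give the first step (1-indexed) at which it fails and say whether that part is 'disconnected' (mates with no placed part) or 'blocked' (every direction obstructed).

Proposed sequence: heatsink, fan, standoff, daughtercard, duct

Valid

1. heatsink@(1, 0) [-y clear] — {heatsink}
2. fan@(1, 1) [-x clear] — {fan, heatsink}
3. standoff@(0, 0) [-x clear] — {fan, heatsink, standoff}
4. daughtercard@(0, 1) [+y clear] — {daughtercard, fan, heatsink, standoff}
5. duct@(1, 2) [+x clear] — {daughtercard, duct, fan, heatsink, standoff}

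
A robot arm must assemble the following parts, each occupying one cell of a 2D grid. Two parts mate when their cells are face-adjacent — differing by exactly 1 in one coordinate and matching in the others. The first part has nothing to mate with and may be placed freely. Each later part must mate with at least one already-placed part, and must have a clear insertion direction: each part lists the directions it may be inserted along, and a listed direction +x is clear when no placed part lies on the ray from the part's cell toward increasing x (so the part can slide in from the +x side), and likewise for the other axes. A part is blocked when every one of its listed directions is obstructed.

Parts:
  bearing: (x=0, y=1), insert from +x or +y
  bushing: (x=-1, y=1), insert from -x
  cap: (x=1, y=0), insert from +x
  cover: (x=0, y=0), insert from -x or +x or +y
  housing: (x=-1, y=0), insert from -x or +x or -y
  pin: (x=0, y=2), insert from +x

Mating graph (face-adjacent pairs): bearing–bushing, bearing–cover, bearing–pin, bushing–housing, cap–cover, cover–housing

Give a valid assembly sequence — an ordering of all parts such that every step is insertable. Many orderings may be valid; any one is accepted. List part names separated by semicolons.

1. cap@(1, 0) [+x clear] — {cap}
2. cover@(0, 0) [-x clear] — {cap, cover}
3. housing@(-1, 0) [-x clear] — {cap, cover, housing}
4. bushing@(-1, 1) [-x clear] — {bushing, cap, cover, housing}
5. bearing@(0, 1) [+x clear] — {bearing, bushing, cap, cover, housing}
6. pin@(0, 2) [+x clear] — {bearing, bushing, cap, cover, housing, pin}

cap; cover; housing; bushing; bearing; pin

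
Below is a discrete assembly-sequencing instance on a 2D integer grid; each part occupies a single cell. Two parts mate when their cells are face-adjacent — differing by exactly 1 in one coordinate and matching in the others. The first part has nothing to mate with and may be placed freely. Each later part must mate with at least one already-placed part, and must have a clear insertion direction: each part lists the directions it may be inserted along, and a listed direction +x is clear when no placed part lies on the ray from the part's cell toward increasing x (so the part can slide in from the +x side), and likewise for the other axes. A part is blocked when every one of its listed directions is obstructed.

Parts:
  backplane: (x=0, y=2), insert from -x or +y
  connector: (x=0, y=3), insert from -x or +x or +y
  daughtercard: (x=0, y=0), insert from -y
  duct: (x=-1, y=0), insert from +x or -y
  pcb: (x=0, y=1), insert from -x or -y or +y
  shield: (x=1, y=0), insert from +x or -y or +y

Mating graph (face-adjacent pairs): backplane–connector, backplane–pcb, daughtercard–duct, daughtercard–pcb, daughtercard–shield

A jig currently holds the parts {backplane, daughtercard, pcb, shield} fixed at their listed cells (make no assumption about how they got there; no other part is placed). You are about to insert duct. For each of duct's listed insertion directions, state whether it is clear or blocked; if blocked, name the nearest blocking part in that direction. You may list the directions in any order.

+x: nearest on ray is daughtercard@(0, 0) ⇒ blocked
-y: ray from duct(-1, 0) has no placed part ⇒ clear

+x: blocked by daughtercard; -y: clear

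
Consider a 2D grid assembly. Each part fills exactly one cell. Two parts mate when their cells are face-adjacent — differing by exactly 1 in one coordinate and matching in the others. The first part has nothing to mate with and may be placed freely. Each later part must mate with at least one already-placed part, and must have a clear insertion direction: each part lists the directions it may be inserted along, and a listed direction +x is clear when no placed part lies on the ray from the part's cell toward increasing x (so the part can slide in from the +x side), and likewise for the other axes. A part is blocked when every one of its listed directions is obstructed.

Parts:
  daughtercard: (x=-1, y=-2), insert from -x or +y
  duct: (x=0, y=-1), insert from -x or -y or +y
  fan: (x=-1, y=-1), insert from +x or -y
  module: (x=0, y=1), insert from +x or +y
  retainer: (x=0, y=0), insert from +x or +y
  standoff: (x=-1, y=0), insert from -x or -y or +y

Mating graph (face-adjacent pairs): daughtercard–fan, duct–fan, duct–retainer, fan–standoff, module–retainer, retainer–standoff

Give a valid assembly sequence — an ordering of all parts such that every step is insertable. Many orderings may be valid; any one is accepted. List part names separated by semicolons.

retainer; module; duct; fan; standoff; daughtercard

1. retainer@(0, 0) [+x clear] — {retainer}
2. module@(0, 1) [+x clear] — {module, retainer}
3. duct@(0, -1) [-x clear] — {duct, module, retainer}
4. fan@(-1, -1) [-y clear] — {duct, fan, module, retainer}
5. standoff@(-1, 0) [-x clear] — {duct, fan, module, retainer, standoff}
6. daughtercard@(-1, -2) [-x clear] — {daughtercard, duct, fan, module, retainer, standoff}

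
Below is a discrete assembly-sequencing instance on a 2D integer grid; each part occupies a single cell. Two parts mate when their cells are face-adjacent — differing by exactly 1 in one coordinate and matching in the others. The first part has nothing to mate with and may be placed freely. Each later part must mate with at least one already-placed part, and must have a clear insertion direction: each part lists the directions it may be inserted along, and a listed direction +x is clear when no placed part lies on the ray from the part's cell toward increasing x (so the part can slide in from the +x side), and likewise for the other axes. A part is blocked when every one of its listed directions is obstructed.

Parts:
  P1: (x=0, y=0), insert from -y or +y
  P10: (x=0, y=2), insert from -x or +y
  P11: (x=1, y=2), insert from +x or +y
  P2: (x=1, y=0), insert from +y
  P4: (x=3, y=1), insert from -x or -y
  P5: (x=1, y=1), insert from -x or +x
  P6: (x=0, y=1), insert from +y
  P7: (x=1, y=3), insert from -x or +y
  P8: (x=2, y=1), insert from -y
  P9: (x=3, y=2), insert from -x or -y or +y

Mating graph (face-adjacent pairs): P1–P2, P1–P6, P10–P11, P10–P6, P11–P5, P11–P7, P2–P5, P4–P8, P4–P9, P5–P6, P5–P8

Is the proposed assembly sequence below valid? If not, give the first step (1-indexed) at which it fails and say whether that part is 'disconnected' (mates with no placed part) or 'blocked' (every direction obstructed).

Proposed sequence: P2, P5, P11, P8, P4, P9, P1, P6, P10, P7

Valid

1. P2@(1, 0) [+y clear] — {P2}
2. P5@(1, 1) [-x clear] — {P2, P5}
3. P11@(1, 2) [+x clear] — {P11, P2, P5}
4. P8@(2, 1) [-y clear] — {P11, P2, P5, P8}
5. P4@(3, 1) [-y clear] — {P11, P2, P4, P5, P8}
6. P9@(3, 2) [+y clear] — {P11, P2, P4, P5, P8, P9}
7. P1@(0, 0) [-y clear] — {P1, P11, P2, P4, P5, P8, P9}
8. P6@(0, 1) [+y clear] — {P1, P11, P2, P4, P5, P6, P8, P9}
9. P10@(0, 2) [-x clear] — {P1, P10, P11, P2, P4, P5, P6, P8, P9}
10. P7@(1, 3) [-x clear] — {P1, P10, P11, P2, P4, P5, P6, P7, P8, P9}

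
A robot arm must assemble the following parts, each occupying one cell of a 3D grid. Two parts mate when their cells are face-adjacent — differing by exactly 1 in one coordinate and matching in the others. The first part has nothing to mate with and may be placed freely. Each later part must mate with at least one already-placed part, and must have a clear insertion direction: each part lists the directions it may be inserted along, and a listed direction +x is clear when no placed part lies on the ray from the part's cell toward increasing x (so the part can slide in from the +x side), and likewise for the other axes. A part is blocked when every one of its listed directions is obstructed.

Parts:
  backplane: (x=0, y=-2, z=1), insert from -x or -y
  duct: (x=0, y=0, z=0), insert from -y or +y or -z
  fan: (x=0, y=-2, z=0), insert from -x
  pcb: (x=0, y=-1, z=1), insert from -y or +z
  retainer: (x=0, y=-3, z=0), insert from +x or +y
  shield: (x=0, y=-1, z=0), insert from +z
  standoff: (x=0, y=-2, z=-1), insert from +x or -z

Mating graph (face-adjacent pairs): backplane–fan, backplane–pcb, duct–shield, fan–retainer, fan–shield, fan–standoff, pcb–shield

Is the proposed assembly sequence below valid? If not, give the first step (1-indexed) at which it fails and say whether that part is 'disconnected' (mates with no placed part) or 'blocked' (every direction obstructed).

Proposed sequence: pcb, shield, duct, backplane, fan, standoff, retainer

1. pcb@(0, -1, 1) [-y clear] — {pcb}
2. shield@(0, -1, 0) — +z all obstructed ⇒ blocked

Invalid at step 2 (blocked)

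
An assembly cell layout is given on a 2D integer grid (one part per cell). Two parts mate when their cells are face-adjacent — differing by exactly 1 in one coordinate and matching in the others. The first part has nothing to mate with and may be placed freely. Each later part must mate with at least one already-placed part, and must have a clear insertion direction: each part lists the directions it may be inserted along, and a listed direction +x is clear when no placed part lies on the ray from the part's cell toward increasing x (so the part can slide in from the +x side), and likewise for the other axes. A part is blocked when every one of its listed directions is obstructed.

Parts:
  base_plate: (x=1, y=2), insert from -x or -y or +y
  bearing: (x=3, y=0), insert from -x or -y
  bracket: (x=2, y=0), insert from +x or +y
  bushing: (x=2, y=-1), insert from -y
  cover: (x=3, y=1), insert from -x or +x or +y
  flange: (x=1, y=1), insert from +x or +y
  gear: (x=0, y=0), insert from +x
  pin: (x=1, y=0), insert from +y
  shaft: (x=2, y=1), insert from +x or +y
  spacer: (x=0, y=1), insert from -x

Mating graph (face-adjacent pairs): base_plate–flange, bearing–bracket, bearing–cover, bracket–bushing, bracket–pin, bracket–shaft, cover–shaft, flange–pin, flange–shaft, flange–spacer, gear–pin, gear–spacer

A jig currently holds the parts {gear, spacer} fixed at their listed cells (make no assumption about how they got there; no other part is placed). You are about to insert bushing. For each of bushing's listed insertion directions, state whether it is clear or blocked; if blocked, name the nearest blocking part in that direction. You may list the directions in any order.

-y: clear

-y: ray from bushing(2, -1) has no placed part ⇒ clear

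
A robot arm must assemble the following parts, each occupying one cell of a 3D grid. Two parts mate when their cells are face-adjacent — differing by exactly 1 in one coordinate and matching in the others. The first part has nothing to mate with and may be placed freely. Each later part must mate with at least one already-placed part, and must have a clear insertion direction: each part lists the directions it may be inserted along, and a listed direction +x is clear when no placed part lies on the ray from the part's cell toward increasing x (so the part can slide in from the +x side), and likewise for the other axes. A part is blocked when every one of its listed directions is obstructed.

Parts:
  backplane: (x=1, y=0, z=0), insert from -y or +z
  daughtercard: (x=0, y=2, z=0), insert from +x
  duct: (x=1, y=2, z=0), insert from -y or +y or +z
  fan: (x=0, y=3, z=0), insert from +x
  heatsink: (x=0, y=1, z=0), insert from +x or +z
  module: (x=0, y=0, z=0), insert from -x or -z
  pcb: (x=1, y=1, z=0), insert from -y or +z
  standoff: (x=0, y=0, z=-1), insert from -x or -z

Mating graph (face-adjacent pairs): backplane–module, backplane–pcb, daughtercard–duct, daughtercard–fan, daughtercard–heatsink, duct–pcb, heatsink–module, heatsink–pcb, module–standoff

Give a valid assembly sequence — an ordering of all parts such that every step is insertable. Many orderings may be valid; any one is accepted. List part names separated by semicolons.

1. backplane@(1, 0, 0) [-y clear] — {backplane}
2. module@(0, 0, 0) [-x clear] — {backplane, module}
3. standoff@(0, 0, -1) [-x clear] — {backplane, module, standoff}
4. pcb@(1, 1, 0) [+z clear] — {backplane, module, pcb, standoff}
5. heatsink@(0, 1, 0) [+z clear] — {backplane, heatsink, module, pcb, standoff}
6. daughtercard@(0, 2, 0) [+x clear] — {backplane, daughtercard, heatsink, module, pcb, standoff}
7. duct@(1, 2, 0) [+y clear] — {backplane, daughtercard, duct, heatsink, module, pcb, standoff}
8. fan@(0, 3, 0) [+x clear] — {backplane, daughtercard, duct, fan, heatsink, module, pcb, standoff}

backplane; module; standoff; pcb; heatsink; daughtercard; duct; fan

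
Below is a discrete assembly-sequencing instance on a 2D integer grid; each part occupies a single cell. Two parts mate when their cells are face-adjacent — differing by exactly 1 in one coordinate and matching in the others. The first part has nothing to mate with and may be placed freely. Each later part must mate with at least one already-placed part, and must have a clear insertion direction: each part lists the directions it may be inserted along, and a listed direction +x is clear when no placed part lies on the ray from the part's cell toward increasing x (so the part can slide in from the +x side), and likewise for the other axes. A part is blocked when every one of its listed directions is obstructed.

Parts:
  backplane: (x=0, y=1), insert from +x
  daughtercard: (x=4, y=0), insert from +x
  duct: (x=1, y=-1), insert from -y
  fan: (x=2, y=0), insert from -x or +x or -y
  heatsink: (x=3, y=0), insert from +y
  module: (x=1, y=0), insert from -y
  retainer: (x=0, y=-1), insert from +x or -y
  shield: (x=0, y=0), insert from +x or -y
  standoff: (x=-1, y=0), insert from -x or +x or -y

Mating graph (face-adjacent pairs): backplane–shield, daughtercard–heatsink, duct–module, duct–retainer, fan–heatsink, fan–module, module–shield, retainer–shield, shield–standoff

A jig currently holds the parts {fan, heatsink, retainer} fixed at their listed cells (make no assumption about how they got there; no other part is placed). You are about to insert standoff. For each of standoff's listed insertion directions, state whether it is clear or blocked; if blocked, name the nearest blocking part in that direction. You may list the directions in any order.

+x: blocked by fan; -x: clear; -y: clear

-x: ray from standoff(-1, 0) has no placed part ⇒ clear
+x: nearest on ray is fan@(2, 0) ⇒ blocked
-y: ray from standoff(-1, 0) has no placed part ⇒ clear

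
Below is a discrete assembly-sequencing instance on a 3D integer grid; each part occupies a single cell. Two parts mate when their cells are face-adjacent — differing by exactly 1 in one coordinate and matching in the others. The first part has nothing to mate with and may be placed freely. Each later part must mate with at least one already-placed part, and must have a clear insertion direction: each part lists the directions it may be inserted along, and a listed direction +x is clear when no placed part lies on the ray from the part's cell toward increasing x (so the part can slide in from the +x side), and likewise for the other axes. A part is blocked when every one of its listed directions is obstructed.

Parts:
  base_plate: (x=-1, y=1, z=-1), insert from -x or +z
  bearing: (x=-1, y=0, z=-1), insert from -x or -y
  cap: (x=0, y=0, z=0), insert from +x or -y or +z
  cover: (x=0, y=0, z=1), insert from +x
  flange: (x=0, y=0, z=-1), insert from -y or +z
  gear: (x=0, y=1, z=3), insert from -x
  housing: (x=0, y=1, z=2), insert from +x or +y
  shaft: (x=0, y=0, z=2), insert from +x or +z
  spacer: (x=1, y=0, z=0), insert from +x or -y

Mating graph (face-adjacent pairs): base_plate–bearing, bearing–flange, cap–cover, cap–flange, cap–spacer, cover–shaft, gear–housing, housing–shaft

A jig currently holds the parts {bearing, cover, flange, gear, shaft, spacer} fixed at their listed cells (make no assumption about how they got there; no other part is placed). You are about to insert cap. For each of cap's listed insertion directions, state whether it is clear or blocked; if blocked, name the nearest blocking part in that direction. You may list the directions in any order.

+x: nearest on ray is spacer@(1, 0, 0) ⇒ blocked
-y: ray from cap(0, 0, 0) has no placed part ⇒ clear
+z: nearest on ray is cover@(0, 0, 1) ⇒ blocked

+x: blocked by spacer; +z: blocked by cover; -y: clear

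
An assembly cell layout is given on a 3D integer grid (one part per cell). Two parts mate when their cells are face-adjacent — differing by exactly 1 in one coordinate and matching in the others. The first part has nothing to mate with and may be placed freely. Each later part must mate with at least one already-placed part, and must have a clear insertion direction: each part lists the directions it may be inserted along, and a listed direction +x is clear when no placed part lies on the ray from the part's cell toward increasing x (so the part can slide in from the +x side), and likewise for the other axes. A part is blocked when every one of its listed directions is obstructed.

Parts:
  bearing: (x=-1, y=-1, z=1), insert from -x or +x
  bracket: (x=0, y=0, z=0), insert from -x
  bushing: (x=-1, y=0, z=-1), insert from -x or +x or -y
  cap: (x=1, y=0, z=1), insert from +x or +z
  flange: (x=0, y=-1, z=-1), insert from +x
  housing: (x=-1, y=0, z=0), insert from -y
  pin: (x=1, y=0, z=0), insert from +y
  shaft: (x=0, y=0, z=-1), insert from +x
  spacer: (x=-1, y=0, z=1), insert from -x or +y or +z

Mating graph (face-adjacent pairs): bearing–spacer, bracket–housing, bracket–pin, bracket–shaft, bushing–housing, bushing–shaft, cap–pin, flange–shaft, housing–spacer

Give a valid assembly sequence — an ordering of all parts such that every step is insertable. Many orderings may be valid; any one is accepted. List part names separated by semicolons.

1. cap@(1, 0, 1) [+x clear] — {cap}
2. pin@(1, 0, 0) [+y clear] — {cap, pin}
3. bracket@(0, 0, 0) [-x clear] — {bracket, cap, pin}
4. housing@(-1, 0, 0) [-y clear] — {bracket, cap, housing, pin}
5. spacer@(-1, 0, 1) [-x clear] — {bracket, cap, housing, pin, spacer}
6. bearing@(-1, -1, 1) [-x clear] — {bearing, bracket, cap, housing, pin, spacer}
7. shaft@(0, 0, -1) [+x clear] — {bearing, bracket, cap, housing, pin, shaft, spacer}
8. flange@(0, -1, -1) [+x clear] — {bearing, bracket, cap, flange, housing, pin, shaft, spacer}
9. bushing@(-1, 0, -1) [-x clear] — {bearing, bracket, bushing, cap, flange, housing, pin, shaft, spacer}

cap; pin; bracket; housing; spacer; bearing; shaft; flange; bushing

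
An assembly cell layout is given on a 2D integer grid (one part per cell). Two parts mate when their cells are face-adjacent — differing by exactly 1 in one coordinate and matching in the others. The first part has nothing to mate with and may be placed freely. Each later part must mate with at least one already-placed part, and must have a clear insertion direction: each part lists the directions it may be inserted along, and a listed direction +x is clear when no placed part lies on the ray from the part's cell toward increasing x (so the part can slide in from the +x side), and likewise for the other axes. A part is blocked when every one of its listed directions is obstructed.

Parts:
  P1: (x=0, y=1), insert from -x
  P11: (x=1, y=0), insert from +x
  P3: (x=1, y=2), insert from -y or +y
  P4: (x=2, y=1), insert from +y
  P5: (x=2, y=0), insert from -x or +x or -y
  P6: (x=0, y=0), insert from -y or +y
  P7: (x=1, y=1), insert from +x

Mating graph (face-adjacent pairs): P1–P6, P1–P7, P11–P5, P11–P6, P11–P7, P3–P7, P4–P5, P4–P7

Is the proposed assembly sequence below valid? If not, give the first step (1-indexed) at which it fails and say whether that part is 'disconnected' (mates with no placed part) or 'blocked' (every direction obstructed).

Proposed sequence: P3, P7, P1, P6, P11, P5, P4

Valid

1. P3@(1, 2) [-y clear] — {P3}
2. P7@(1, 1) [+x clear] — {P3, P7}
3. P1@(0, 1) [-x clear] — {P1, P3, P7}
4. P6@(0, 0) [-y clear] — {P1, P3, P6, P7}
5. P11@(1, 0) [+x clear] — {P1, P11, P3, P6, P7}
6. P5@(2, 0) [+x clear] — {P1, P11, P3, P5, P6, P7}
7. P4@(2, 1) [+y clear] — {P1, P11, P3, P4, P5, P6, P7}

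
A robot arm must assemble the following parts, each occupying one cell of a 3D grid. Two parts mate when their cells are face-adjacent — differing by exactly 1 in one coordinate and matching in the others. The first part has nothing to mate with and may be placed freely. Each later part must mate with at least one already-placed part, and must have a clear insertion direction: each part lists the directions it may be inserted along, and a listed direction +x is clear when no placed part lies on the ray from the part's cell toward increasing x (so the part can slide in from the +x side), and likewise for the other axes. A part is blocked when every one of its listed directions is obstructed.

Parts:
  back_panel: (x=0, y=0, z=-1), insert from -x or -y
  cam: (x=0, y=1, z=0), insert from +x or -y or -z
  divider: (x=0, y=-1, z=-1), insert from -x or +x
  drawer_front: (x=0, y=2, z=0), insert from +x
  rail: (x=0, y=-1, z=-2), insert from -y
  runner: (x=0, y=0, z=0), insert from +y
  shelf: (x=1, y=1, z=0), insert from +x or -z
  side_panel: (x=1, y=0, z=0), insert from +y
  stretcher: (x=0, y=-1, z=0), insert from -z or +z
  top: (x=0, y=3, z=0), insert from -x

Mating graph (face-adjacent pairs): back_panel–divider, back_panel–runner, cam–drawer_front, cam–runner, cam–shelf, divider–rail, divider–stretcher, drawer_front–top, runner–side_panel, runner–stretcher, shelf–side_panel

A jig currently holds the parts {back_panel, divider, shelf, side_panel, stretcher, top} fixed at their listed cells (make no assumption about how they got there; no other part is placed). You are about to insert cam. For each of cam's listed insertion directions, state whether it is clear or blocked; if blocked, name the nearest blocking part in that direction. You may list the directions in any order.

+x: nearest on ray is shelf@(1, 1, 0) ⇒ blocked
-y: nearest on ray is stretcher@(0, -1, 0) ⇒ blocked
-z: ray from cam(0, 1, 0) has no placed part ⇒ clear

+x: blocked by shelf; -y: blocked by stretcher; -z: clear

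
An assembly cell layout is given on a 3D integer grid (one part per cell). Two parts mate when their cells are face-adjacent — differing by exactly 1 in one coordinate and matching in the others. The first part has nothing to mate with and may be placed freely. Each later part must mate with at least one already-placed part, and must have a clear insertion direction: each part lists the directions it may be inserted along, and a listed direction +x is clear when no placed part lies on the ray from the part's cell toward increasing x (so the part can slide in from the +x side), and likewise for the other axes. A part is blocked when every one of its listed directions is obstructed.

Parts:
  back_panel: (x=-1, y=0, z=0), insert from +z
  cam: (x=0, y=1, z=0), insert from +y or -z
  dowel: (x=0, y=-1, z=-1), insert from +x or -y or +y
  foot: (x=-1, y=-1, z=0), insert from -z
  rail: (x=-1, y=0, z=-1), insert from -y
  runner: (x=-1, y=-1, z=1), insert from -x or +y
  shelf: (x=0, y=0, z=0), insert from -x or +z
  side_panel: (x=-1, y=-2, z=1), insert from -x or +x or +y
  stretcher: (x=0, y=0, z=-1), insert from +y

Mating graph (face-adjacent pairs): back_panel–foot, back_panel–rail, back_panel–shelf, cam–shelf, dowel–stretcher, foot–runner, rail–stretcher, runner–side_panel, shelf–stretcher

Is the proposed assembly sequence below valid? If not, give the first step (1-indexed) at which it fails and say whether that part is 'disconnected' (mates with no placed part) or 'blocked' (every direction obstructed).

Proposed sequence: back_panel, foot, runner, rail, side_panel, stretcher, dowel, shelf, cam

1. back_panel@(-1, 0, 0) [+z clear] — {back_panel}
2. foot@(-1, -1, 0) [-z clear] — {back_panel, foot}
3. runner@(-1, -1, 1) [-x clear] — {back_panel, foot, runner}
4. rail@(-1, 0, -1) [-y clear] — {back_panel, foot, rail, runner}
5. side_panel@(-1, -2, 1) [-x clear] — {back_panel, foot, rail, runner, side_panel}
6. stretcher@(0, 0, -1) [+y clear] — {back_panel, foot, rail, runner, side_panel, stretcher}
7. dowel@(0, -1, -1) [+x clear] — {back_panel, dowel, foot, rail, runner, side_panel, stretcher}
8. shelf@(0, 0, 0) [+z clear] — {back_panel, dowel, foot, rail, runner, shelf, side_panel, stretcher}
9. cam@(0, 1, 0) [+y clear] — {back_panel, cam, dowel, foot, rail, runner, shelf, side_panel, stretcher}

Valid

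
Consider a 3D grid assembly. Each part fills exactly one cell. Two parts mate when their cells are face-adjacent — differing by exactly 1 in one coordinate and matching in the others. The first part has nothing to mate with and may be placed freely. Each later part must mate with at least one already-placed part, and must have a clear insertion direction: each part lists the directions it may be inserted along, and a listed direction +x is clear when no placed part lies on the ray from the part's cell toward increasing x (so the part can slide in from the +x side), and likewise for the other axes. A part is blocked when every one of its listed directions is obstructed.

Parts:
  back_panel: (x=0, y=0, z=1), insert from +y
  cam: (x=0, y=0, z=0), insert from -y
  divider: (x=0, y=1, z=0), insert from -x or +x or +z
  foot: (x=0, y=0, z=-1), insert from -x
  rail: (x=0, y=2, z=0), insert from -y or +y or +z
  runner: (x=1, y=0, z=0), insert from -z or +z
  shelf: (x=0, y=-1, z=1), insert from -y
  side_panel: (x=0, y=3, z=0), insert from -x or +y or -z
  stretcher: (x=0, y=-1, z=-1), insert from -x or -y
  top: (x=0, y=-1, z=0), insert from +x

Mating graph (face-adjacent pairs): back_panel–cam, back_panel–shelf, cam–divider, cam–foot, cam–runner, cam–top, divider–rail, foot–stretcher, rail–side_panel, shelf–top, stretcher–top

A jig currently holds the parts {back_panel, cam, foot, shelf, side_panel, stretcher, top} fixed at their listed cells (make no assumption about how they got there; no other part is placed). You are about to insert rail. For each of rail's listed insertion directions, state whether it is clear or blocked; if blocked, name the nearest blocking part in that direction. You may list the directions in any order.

+y: blocked by side_panel; +z: clear; -y: blocked by cam

-y: nearest on ray is cam@(0, 0, 0) ⇒ blocked
+y: nearest on ray is side_panel@(0, 3, 0) ⇒ blocked
+z: ray from rail(0, 2, 0) has no placed part ⇒ clear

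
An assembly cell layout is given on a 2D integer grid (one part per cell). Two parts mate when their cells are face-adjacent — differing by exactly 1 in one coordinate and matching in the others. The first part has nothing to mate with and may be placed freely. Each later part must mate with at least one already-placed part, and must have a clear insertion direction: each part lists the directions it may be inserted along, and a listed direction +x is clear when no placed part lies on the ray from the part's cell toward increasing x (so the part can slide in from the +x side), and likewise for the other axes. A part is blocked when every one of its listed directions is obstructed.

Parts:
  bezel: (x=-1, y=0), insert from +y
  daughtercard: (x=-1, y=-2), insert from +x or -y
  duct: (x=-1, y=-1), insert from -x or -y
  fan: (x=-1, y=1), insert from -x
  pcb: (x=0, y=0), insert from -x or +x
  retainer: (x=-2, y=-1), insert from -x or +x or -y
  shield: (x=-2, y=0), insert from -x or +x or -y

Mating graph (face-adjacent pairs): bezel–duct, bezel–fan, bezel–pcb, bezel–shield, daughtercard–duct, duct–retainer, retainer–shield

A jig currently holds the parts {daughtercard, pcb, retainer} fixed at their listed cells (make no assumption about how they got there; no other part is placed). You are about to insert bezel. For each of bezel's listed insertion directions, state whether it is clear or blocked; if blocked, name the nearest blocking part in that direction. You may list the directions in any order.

+y: clear

+y: ray from bezel(-1, 0) has no placed part ⇒ clear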